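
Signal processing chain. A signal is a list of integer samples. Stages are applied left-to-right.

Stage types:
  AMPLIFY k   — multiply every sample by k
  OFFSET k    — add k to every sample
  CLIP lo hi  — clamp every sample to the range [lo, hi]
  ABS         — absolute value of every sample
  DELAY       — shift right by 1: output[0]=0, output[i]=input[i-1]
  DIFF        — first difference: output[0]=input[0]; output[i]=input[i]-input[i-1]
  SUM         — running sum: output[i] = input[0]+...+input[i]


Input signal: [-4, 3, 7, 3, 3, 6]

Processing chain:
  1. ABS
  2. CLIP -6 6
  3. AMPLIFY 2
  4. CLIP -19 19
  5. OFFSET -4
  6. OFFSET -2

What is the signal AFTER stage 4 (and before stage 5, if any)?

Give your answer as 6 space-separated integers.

Answer: 8 6 12 6 6 12

Derivation:
Input: [-4, 3, 7, 3, 3, 6]
Stage 1 (ABS): |-4|=4, |3|=3, |7|=7, |3|=3, |3|=3, |6|=6 -> [4, 3, 7, 3, 3, 6]
Stage 2 (CLIP -6 6): clip(4,-6,6)=4, clip(3,-6,6)=3, clip(7,-6,6)=6, clip(3,-6,6)=3, clip(3,-6,6)=3, clip(6,-6,6)=6 -> [4, 3, 6, 3, 3, 6]
Stage 3 (AMPLIFY 2): 4*2=8, 3*2=6, 6*2=12, 3*2=6, 3*2=6, 6*2=12 -> [8, 6, 12, 6, 6, 12]
Stage 4 (CLIP -19 19): clip(8,-19,19)=8, clip(6,-19,19)=6, clip(12,-19,19)=12, clip(6,-19,19)=6, clip(6,-19,19)=6, clip(12,-19,19)=12 -> [8, 6, 12, 6, 6, 12]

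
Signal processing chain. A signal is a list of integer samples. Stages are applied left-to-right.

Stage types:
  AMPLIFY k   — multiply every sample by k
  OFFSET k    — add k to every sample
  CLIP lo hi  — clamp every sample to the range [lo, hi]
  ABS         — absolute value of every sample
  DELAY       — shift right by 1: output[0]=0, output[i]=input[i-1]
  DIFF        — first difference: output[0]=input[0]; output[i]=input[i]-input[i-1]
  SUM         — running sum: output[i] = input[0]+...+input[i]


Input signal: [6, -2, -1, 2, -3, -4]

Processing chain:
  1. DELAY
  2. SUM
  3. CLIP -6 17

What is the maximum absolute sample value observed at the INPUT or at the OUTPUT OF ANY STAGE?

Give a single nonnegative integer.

Input: [6, -2, -1, 2, -3, -4] (max |s|=6)
Stage 1 (DELAY): [0, 6, -2, -1, 2, -3] = [0, 6, -2, -1, 2, -3] -> [0, 6, -2, -1, 2, -3] (max |s|=6)
Stage 2 (SUM): sum[0..0]=0, sum[0..1]=6, sum[0..2]=4, sum[0..3]=3, sum[0..4]=5, sum[0..5]=2 -> [0, 6, 4, 3, 5, 2] (max |s|=6)
Stage 3 (CLIP -6 17): clip(0,-6,17)=0, clip(6,-6,17)=6, clip(4,-6,17)=4, clip(3,-6,17)=3, clip(5,-6,17)=5, clip(2,-6,17)=2 -> [0, 6, 4, 3, 5, 2] (max |s|=6)
Overall max amplitude: 6

Answer: 6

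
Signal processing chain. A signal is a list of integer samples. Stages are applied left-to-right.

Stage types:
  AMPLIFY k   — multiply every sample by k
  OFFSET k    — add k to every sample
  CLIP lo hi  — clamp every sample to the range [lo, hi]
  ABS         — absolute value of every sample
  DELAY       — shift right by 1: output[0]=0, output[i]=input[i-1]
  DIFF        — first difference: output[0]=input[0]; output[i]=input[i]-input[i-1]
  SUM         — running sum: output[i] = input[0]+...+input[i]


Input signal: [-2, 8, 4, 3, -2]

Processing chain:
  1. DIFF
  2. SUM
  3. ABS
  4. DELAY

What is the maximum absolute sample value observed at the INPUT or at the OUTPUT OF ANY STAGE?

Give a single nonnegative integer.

Input: [-2, 8, 4, 3, -2] (max |s|=8)
Stage 1 (DIFF): s[0]=-2, 8--2=10, 4-8=-4, 3-4=-1, -2-3=-5 -> [-2, 10, -4, -1, -5] (max |s|=10)
Stage 2 (SUM): sum[0..0]=-2, sum[0..1]=8, sum[0..2]=4, sum[0..3]=3, sum[0..4]=-2 -> [-2, 8, 4, 3, -2] (max |s|=8)
Stage 3 (ABS): |-2|=2, |8|=8, |4|=4, |3|=3, |-2|=2 -> [2, 8, 4, 3, 2] (max |s|=8)
Stage 4 (DELAY): [0, 2, 8, 4, 3] = [0, 2, 8, 4, 3] -> [0, 2, 8, 4, 3] (max |s|=8)
Overall max amplitude: 10

Answer: 10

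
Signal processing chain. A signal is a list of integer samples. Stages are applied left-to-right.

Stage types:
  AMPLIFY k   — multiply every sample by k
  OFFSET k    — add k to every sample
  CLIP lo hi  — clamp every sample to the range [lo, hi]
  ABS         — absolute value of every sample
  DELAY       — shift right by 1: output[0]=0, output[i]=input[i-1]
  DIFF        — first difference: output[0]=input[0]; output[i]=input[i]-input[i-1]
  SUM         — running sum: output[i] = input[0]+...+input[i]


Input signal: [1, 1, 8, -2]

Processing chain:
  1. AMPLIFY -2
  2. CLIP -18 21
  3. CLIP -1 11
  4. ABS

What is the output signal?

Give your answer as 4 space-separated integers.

Input: [1, 1, 8, -2]
Stage 1 (AMPLIFY -2): 1*-2=-2, 1*-2=-2, 8*-2=-16, -2*-2=4 -> [-2, -2, -16, 4]
Stage 2 (CLIP -18 21): clip(-2,-18,21)=-2, clip(-2,-18,21)=-2, clip(-16,-18,21)=-16, clip(4,-18,21)=4 -> [-2, -2, -16, 4]
Stage 3 (CLIP -1 11): clip(-2,-1,11)=-1, clip(-2,-1,11)=-1, clip(-16,-1,11)=-1, clip(4,-1,11)=4 -> [-1, -1, -1, 4]
Stage 4 (ABS): |-1|=1, |-1|=1, |-1|=1, |4|=4 -> [1, 1, 1, 4]

Answer: 1 1 1 4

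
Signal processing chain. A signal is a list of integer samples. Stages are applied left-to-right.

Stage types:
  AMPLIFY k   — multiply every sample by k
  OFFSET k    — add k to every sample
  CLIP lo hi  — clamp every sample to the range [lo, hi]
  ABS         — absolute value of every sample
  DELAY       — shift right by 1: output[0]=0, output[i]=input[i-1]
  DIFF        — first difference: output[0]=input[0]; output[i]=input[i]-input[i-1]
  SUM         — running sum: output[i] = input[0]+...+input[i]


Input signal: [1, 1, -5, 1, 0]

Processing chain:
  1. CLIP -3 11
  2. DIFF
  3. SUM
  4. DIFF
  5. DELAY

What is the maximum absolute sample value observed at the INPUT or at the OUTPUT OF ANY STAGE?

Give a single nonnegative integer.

Input: [1, 1, -5, 1, 0] (max |s|=5)
Stage 1 (CLIP -3 11): clip(1,-3,11)=1, clip(1,-3,11)=1, clip(-5,-3,11)=-3, clip(1,-3,11)=1, clip(0,-3,11)=0 -> [1, 1, -3, 1, 0] (max |s|=3)
Stage 2 (DIFF): s[0]=1, 1-1=0, -3-1=-4, 1--3=4, 0-1=-1 -> [1, 0, -4, 4, -1] (max |s|=4)
Stage 3 (SUM): sum[0..0]=1, sum[0..1]=1, sum[0..2]=-3, sum[0..3]=1, sum[0..4]=0 -> [1, 1, -3, 1, 0] (max |s|=3)
Stage 4 (DIFF): s[0]=1, 1-1=0, -3-1=-4, 1--3=4, 0-1=-1 -> [1, 0, -4, 4, -1] (max |s|=4)
Stage 5 (DELAY): [0, 1, 0, -4, 4] = [0, 1, 0, -4, 4] -> [0, 1, 0, -4, 4] (max |s|=4)
Overall max amplitude: 5

Answer: 5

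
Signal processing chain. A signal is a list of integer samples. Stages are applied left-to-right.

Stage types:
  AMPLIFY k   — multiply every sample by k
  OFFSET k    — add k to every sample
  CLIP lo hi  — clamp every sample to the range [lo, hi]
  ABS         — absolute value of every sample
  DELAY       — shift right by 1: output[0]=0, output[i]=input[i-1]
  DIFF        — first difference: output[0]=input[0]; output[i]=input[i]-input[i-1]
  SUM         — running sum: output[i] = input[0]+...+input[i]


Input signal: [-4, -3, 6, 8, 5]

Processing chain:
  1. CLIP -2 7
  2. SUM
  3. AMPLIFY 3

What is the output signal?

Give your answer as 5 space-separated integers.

Answer: -6 -12 6 27 42

Derivation:
Input: [-4, -3, 6, 8, 5]
Stage 1 (CLIP -2 7): clip(-4,-2,7)=-2, clip(-3,-2,7)=-2, clip(6,-2,7)=6, clip(8,-2,7)=7, clip(5,-2,7)=5 -> [-2, -2, 6, 7, 5]
Stage 2 (SUM): sum[0..0]=-2, sum[0..1]=-4, sum[0..2]=2, sum[0..3]=9, sum[0..4]=14 -> [-2, -4, 2, 9, 14]
Stage 3 (AMPLIFY 3): -2*3=-6, -4*3=-12, 2*3=6, 9*3=27, 14*3=42 -> [-6, -12, 6, 27, 42]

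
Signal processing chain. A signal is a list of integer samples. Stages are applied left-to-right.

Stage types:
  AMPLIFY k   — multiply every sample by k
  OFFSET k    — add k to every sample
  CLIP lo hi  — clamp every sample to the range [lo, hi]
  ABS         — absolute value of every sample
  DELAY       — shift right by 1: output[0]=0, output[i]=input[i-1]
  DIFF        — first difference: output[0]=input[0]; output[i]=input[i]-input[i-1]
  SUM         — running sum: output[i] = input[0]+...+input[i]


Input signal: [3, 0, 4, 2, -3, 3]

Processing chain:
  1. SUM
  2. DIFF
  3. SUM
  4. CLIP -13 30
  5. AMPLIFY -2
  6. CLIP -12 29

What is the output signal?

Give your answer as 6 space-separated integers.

Answer: -6 -6 -12 -12 -12 -12

Derivation:
Input: [3, 0, 4, 2, -3, 3]
Stage 1 (SUM): sum[0..0]=3, sum[0..1]=3, sum[0..2]=7, sum[0..3]=9, sum[0..4]=6, sum[0..5]=9 -> [3, 3, 7, 9, 6, 9]
Stage 2 (DIFF): s[0]=3, 3-3=0, 7-3=4, 9-7=2, 6-9=-3, 9-6=3 -> [3, 0, 4, 2, -3, 3]
Stage 3 (SUM): sum[0..0]=3, sum[0..1]=3, sum[0..2]=7, sum[0..3]=9, sum[0..4]=6, sum[0..5]=9 -> [3, 3, 7, 9, 6, 9]
Stage 4 (CLIP -13 30): clip(3,-13,30)=3, clip(3,-13,30)=3, clip(7,-13,30)=7, clip(9,-13,30)=9, clip(6,-13,30)=6, clip(9,-13,30)=9 -> [3, 3, 7, 9, 6, 9]
Stage 5 (AMPLIFY -2): 3*-2=-6, 3*-2=-6, 7*-2=-14, 9*-2=-18, 6*-2=-12, 9*-2=-18 -> [-6, -6, -14, -18, -12, -18]
Stage 6 (CLIP -12 29): clip(-6,-12,29)=-6, clip(-6,-12,29)=-6, clip(-14,-12,29)=-12, clip(-18,-12,29)=-12, clip(-12,-12,29)=-12, clip(-18,-12,29)=-12 -> [-6, -6, -12, -12, -12, -12]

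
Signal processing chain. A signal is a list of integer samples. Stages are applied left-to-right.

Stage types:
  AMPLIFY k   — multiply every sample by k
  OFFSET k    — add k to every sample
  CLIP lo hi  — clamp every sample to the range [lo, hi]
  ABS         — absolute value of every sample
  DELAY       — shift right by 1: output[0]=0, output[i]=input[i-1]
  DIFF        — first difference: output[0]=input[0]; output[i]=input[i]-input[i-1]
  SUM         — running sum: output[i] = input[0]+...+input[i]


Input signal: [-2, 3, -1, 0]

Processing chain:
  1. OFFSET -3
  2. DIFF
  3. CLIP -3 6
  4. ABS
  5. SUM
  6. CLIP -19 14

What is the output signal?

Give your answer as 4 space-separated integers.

Answer: 3 8 11 12

Derivation:
Input: [-2, 3, -1, 0]
Stage 1 (OFFSET -3): -2+-3=-5, 3+-3=0, -1+-3=-4, 0+-3=-3 -> [-5, 0, -4, -3]
Stage 2 (DIFF): s[0]=-5, 0--5=5, -4-0=-4, -3--4=1 -> [-5, 5, -4, 1]
Stage 3 (CLIP -3 6): clip(-5,-3,6)=-3, clip(5,-3,6)=5, clip(-4,-3,6)=-3, clip(1,-3,6)=1 -> [-3, 5, -3, 1]
Stage 4 (ABS): |-3|=3, |5|=5, |-3|=3, |1|=1 -> [3, 5, 3, 1]
Stage 5 (SUM): sum[0..0]=3, sum[0..1]=8, sum[0..2]=11, sum[0..3]=12 -> [3, 8, 11, 12]
Stage 6 (CLIP -19 14): clip(3,-19,14)=3, clip(8,-19,14)=8, clip(11,-19,14)=11, clip(12,-19,14)=12 -> [3, 8, 11, 12]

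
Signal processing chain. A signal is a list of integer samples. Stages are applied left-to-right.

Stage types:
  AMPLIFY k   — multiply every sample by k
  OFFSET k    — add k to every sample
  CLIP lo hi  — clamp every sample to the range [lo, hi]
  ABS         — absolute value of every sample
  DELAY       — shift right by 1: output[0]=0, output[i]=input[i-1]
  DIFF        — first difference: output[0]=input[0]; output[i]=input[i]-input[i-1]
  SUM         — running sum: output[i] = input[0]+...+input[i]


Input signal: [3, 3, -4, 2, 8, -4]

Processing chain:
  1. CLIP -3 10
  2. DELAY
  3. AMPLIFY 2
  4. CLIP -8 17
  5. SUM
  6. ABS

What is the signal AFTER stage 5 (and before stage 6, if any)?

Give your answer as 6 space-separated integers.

Answer: 0 6 12 6 10 26

Derivation:
Input: [3, 3, -4, 2, 8, -4]
Stage 1 (CLIP -3 10): clip(3,-3,10)=3, clip(3,-3,10)=3, clip(-4,-3,10)=-3, clip(2,-3,10)=2, clip(8,-3,10)=8, clip(-4,-3,10)=-3 -> [3, 3, -3, 2, 8, -3]
Stage 2 (DELAY): [0, 3, 3, -3, 2, 8] = [0, 3, 3, -3, 2, 8] -> [0, 3, 3, -3, 2, 8]
Stage 3 (AMPLIFY 2): 0*2=0, 3*2=6, 3*2=6, -3*2=-6, 2*2=4, 8*2=16 -> [0, 6, 6, -6, 4, 16]
Stage 4 (CLIP -8 17): clip(0,-8,17)=0, clip(6,-8,17)=6, clip(6,-8,17)=6, clip(-6,-8,17)=-6, clip(4,-8,17)=4, clip(16,-8,17)=16 -> [0, 6, 6, -6, 4, 16]
Stage 5 (SUM): sum[0..0]=0, sum[0..1]=6, sum[0..2]=12, sum[0..3]=6, sum[0..4]=10, sum[0..5]=26 -> [0, 6, 12, 6, 10, 26]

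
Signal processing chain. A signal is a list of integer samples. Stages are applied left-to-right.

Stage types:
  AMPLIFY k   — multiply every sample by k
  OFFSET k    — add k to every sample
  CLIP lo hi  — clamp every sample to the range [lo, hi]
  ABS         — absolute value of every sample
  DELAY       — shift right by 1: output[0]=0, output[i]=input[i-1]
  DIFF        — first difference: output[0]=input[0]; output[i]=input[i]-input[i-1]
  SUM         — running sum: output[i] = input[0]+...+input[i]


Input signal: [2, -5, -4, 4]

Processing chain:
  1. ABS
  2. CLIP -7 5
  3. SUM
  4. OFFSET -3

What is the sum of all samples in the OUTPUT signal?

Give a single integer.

Input: [2, -5, -4, 4]
Stage 1 (ABS): |2|=2, |-5|=5, |-4|=4, |4|=4 -> [2, 5, 4, 4]
Stage 2 (CLIP -7 5): clip(2,-7,5)=2, clip(5,-7,5)=5, clip(4,-7,5)=4, clip(4,-7,5)=4 -> [2, 5, 4, 4]
Stage 3 (SUM): sum[0..0]=2, sum[0..1]=7, sum[0..2]=11, sum[0..3]=15 -> [2, 7, 11, 15]
Stage 4 (OFFSET -3): 2+-3=-1, 7+-3=4, 11+-3=8, 15+-3=12 -> [-1, 4, 8, 12]
Output sum: 23

Answer: 23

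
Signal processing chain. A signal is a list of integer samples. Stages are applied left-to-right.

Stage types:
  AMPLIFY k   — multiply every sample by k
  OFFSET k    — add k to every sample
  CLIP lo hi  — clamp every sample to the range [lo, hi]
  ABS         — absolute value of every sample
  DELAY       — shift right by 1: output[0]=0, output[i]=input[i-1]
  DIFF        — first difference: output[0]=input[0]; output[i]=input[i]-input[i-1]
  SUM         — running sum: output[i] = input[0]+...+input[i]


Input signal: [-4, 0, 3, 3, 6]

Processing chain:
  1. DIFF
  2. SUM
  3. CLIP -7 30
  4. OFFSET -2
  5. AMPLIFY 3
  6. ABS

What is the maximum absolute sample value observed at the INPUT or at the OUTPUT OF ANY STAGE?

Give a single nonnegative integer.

Input: [-4, 0, 3, 3, 6] (max |s|=6)
Stage 1 (DIFF): s[0]=-4, 0--4=4, 3-0=3, 3-3=0, 6-3=3 -> [-4, 4, 3, 0, 3] (max |s|=4)
Stage 2 (SUM): sum[0..0]=-4, sum[0..1]=0, sum[0..2]=3, sum[0..3]=3, sum[0..4]=6 -> [-4, 0, 3, 3, 6] (max |s|=6)
Stage 3 (CLIP -7 30): clip(-4,-7,30)=-4, clip(0,-7,30)=0, clip(3,-7,30)=3, clip(3,-7,30)=3, clip(6,-7,30)=6 -> [-4, 0, 3, 3, 6] (max |s|=6)
Stage 4 (OFFSET -2): -4+-2=-6, 0+-2=-2, 3+-2=1, 3+-2=1, 6+-2=4 -> [-6, -2, 1, 1, 4] (max |s|=6)
Stage 5 (AMPLIFY 3): -6*3=-18, -2*3=-6, 1*3=3, 1*3=3, 4*3=12 -> [-18, -6, 3, 3, 12] (max |s|=18)
Stage 6 (ABS): |-18|=18, |-6|=6, |3|=3, |3|=3, |12|=12 -> [18, 6, 3, 3, 12] (max |s|=18)
Overall max amplitude: 18

Answer: 18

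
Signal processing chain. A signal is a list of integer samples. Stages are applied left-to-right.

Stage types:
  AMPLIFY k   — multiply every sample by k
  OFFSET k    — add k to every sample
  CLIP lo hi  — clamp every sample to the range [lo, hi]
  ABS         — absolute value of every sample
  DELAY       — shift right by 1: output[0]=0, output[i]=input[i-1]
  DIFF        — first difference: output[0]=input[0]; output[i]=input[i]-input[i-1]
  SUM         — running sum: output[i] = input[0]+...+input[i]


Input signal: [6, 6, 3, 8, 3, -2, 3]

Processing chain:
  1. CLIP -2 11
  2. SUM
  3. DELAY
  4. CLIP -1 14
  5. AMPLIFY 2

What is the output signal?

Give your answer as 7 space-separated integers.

Answer: 0 12 24 28 28 28 28

Derivation:
Input: [6, 6, 3, 8, 3, -2, 3]
Stage 1 (CLIP -2 11): clip(6,-2,11)=6, clip(6,-2,11)=6, clip(3,-2,11)=3, clip(8,-2,11)=8, clip(3,-2,11)=3, clip(-2,-2,11)=-2, clip(3,-2,11)=3 -> [6, 6, 3, 8, 3, -2, 3]
Stage 2 (SUM): sum[0..0]=6, sum[0..1]=12, sum[0..2]=15, sum[0..3]=23, sum[0..4]=26, sum[0..5]=24, sum[0..6]=27 -> [6, 12, 15, 23, 26, 24, 27]
Stage 3 (DELAY): [0, 6, 12, 15, 23, 26, 24] = [0, 6, 12, 15, 23, 26, 24] -> [0, 6, 12, 15, 23, 26, 24]
Stage 4 (CLIP -1 14): clip(0,-1,14)=0, clip(6,-1,14)=6, clip(12,-1,14)=12, clip(15,-1,14)=14, clip(23,-1,14)=14, clip(26,-1,14)=14, clip(24,-1,14)=14 -> [0, 6, 12, 14, 14, 14, 14]
Stage 5 (AMPLIFY 2): 0*2=0, 6*2=12, 12*2=24, 14*2=28, 14*2=28, 14*2=28, 14*2=28 -> [0, 12, 24, 28, 28, 28, 28]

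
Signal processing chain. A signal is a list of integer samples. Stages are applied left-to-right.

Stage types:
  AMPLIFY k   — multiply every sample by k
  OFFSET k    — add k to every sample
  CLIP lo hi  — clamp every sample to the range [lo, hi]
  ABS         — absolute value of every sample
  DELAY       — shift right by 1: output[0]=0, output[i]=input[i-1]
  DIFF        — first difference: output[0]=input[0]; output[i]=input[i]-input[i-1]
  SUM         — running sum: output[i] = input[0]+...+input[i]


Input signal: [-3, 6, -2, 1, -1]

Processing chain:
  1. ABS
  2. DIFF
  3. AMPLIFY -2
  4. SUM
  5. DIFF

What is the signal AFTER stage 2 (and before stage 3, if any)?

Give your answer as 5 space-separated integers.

Answer: 3 3 -4 -1 0

Derivation:
Input: [-3, 6, -2, 1, -1]
Stage 1 (ABS): |-3|=3, |6|=6, |-2|=2, |1|=1, |-1|=1 -> [3, 6, 2, 1, 1]
Stage 2 (DIFF): s[0]=3, 6-3=3, 2-6=-4, 1-2=-1, 1-1=0 -> [3, 3, -4, -1, 0]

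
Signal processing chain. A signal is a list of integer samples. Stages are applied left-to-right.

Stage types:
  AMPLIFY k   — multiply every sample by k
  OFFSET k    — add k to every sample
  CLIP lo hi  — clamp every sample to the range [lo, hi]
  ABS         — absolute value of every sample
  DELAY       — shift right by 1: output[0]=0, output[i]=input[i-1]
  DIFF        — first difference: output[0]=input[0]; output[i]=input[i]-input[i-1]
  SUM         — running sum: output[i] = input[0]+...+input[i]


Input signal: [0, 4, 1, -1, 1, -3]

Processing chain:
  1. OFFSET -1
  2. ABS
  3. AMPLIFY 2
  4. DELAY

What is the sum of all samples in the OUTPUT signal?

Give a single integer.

Answer: 12

Derivation:
Input: [0, 4, 1, -1, 1, -3]
Stage 1 (OFFSET -1): 0+-1=-1, 4+-1=3, 1+-1=0, -1+-1=-2, 1+-1=0, -3+-1=-4 -> [-1, 3, 0, -2, 0, -4]
Stage 2 (ABS): |-1|=1, |3|=3, |0|=0, |-2|=2, |0|=0, |-4|=4 -> [1, 3, 0, 2, 0, 4]
Stage 3 (AMPLIFY 2): 1*2=2, 3*2=6, 0*2=0, 2*2=4, 0*2=0, 4*2=8 -> [2, 6, 0, 4, 0, 8]
Stage 4 (DELAY): [0, 2, 6, 0, 4, 0] = [0, 2, 6, 0, 4, 0] -> [0, 2, 6, 0, 4, 0]
Output sum: 12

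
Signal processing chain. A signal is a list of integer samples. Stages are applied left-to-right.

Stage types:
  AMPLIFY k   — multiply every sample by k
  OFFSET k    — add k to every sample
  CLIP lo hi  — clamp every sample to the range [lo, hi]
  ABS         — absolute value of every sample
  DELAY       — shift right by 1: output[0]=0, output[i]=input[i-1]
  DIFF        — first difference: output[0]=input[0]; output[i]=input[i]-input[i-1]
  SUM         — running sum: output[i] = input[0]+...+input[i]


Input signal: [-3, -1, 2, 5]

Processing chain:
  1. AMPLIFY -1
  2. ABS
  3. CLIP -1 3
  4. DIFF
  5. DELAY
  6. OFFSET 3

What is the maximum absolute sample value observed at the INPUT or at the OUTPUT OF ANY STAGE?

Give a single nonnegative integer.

Input: [-3, -1, 2, 5] (max |s|=5)
Stage 1 (AMPLIFY -1): -3*-1=3, -1*-1=1, 2*-1=-2, 5*-1=-5 -> [3, 1, -2, -5] (max |s|=5)
Stage 2 (ABS): |3|=3, |1|=1, |-2|=2, |-5|=5 -> [3, 1, 2, 5] (max |s|=5)
Stage 3 (CLIP -1 3): clip(3,-1,3)=3, clip(1,-1,3)=1, clip(2,-1,3)=2, clip(5,-1,3)=3 -> [3, 1, 2, 3] (max |s|=3)
Stage 4 (DIFF): s[0]=3, 1-3=-2, 2-1=1, 3-2=1 -> [3, -2, 1, 1] (max |s|=3)
Stage 5 (DELAY): [0, 3, -2, 1] = [0, 3, -2, 1] -> [0, 3, -2, 1] (max |s|=3)
Stage 6 (OFFSET 3): 0+3=3, 3+3=6, -2+3=1, 1+3=4 -> [3, 6, 1, 4] (max |s|=6)
Overall max amplitude: 6

Answer: 6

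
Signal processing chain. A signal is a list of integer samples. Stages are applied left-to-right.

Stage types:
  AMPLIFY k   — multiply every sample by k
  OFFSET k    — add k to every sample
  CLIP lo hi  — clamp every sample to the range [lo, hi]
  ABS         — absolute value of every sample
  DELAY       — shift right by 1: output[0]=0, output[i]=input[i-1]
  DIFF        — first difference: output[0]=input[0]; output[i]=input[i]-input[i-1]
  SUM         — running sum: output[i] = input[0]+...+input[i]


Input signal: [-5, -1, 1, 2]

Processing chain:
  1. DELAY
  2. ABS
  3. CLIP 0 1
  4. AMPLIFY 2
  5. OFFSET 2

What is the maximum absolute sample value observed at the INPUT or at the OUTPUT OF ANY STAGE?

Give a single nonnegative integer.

Input: [-5, -1, 1, 2] (max |s|=5)
Stage 1 (DELAY): [0, -5, -1, 1] = [0, -5, -1, 1] -> [0, -5, -1, 1] (max |s|=5)
Stage 2 (ABS): |0|=0, |-5|=5, |-1|=1, |1|=1 -> [0, 5, 1, 1] (max |s|=5)
Stage 3 (CLIP 0 1): clip(0,0,1)=0, clip(5,0,1)=1, clip(1,0,1)=1, clip(1,0,1)=1 -> [0, 1, 1, 1] (max |s|=1)
Stage 4 (AMPLIFY 2): 0*2=0, 1*2=2, 1*2=2, 1*2=2 -> [0, 2, 2, 2] (max |s|=2)
Stage 5 (OFFSET 2): 0+2=2, 2+2=4, 2+2=4, 2+2=4 -> [2, 4, 4, 4] (max |s|=4)
Overall max amplitude: 5

Answer: 5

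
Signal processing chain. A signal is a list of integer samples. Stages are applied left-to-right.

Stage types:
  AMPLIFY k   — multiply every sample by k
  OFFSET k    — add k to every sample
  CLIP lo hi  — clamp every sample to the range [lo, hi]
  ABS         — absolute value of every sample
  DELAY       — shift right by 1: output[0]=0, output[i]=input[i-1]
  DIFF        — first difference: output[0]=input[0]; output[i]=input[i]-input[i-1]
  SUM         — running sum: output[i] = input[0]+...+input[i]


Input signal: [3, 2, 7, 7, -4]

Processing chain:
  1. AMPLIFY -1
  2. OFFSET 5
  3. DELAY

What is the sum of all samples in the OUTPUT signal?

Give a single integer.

Input: [3, 2, 7, 7, -4]
Stage 1 (AMPLIFY -1): 3*-1=-3, 2*-1=-2, 7*-1=-7, 7*-1=-7, -4*-1=4 -> [-3, -2, -7, -7, 4]
Stage 2 (OFFSET 5): -3+5=2, -2+5=3, -7+5=-2, -7+5=-2, 4+5=9 -> [2, 3, -2, -2, 9]
Stage 3 (DELAY): [0, 2, 3, -2, -2] = [0, 2, 3, -2, -2] -> [0, 2, 3, -2, -2]
Output sum: 1

Answer: 1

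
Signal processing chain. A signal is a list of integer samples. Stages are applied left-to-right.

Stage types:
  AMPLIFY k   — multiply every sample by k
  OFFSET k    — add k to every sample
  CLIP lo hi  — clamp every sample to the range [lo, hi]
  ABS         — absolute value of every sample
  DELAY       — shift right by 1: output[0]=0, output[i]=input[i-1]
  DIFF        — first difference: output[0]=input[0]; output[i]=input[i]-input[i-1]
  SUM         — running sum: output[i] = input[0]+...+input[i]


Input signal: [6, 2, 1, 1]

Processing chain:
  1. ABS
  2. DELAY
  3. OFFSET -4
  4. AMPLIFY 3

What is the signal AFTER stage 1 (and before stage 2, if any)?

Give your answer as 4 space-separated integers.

Input: [6, 2, 1, 1]
Stage 1 (ABS): |6|=6, |2|=2, |1|=1, |1|=1 -> [6, 2, 1, 1]

Answer: 6 2 1 1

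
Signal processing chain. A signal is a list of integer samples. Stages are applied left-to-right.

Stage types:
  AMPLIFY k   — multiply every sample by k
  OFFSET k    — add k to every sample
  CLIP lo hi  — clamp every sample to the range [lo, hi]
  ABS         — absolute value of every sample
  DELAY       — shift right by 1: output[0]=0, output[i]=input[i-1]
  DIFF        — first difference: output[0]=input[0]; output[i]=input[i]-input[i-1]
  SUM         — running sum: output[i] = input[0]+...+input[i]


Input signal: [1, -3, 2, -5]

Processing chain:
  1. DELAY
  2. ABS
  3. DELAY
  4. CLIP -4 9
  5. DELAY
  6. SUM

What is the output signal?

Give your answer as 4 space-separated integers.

Answer: 0 0 0 1

Derivation:
Input: [1, -3, 2, -5]
Stage 1 (DELAY): [0, 1, -3, 2] = [0, 1, -3, 2] -> [0, 1, -3, 2]
Stage 2 (ABS): |0|=0, |1|=1, |-3|=3, |2|=2 -> [0, 1, 3, 2]
Stage 3 (DELAY): [0, 0, 1, 3] = [0, 0, 1, 3] -> [0, 0, 1, 3]
Stage 4 (CLIP -4 9): clip(0,-4,9)=0, clip(0,-4,9)=0, clip(1,-4,9)=1, clip(3,-4,9)=3 -> [0, 0, 1, 3]
Stage 5 (DELAY): [0, 0, 0, 1] = [0, 0, 0, 1] -> [0, 0, 0, 1]
Stage 6 (SUM): sum[0..0]=0, sum[0..1]=0, sum[0..2]=0, sum[0..3]=1 -> [0, 0, 0, 1]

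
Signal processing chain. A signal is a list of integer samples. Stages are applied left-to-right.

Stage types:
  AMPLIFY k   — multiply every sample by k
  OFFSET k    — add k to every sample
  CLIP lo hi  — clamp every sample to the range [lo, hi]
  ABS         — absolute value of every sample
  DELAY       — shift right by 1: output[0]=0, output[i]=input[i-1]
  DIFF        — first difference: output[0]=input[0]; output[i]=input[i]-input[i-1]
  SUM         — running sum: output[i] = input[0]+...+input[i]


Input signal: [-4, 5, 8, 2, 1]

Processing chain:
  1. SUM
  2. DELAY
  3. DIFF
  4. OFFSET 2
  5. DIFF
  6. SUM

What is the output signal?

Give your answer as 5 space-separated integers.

Input: [-4, 5, 8, 2, 1]
Stage 1 (SUM): sum[0..0]=-4, sum[0..1]=1, sum[0..2]=9, sum[0..3]=11, sum[0..4]=12 -> [-4, 1, 9, 11, 12]
Stage 2 (DELAY): [0, -4, 1, 9, 11] = [0, -4, 1, 9, 11] -> [0, -4, 1, 9, 11]
Stage 3 (DIFF): s[0]=0, -4-0=-4, 1--4=5, 9-1=8, 11-9=2 -> [0, -4, 5, 8, 2]
Stage 4 (OFFSET 2): 0+2=2, -4+2=-2, 5+2=7, 8+2=10, 2+2=4 -> [2, -2, 7, 10, 4]
Stage 5 (DIFF): s[0]=2, -2-2=-4, 7--2=9, 10-7=3, 4-10=-6 -> [2, -4, 9, 3, -6]
Stage 6 (SUM): sum[0..0]=2, sum[0..1]=-2, sum[0..2]=7, sum[0..3]=10, sum[0..4]=4 -> [2, -2, 7, 10, 4]

Answer: 2 -2 7 10 4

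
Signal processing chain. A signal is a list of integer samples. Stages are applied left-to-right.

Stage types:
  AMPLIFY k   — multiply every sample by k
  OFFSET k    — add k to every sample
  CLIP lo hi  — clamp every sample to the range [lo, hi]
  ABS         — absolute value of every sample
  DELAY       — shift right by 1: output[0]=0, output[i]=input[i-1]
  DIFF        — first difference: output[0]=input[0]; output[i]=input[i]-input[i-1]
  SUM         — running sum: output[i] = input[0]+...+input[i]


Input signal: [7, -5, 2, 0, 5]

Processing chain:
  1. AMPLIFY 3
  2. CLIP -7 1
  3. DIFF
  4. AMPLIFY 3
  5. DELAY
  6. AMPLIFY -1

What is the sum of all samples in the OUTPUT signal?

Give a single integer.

Input: [7, -5, 2, 0, 5]
Stage 1 (AMPLIFY 3): 7*3=21, -5*3=-15, 2*3=6, 0*3=0, 5*3=15 -> [21, -15, 6, 0, 15]
Stage 2 (CLIP -7 1): clip(21,-7,1)=1, clip(-15,-7,1)=-7, clip(6,-7,1)=1, clip(0,-7,1)=0, clip(15,-7,1)=1 -> [1, -7, 1, 0, 1]
Stage 3 (DIFF): s[0]=1, -7-1=-8, 1--7=8, 0-1=-1, 1-0=1 -> [1, -8, 8, -1, 1]
Stage 4 (AMPLIFY 3): 1*3=3, -8*3=-24, 8*3=24, -1*3=-3, 1*3=3 -> [3, -24, 24, -3, 3]
Stage 5 (DELAY): [0, 3, -24, 24, -3] = [0, 3, -24, 24, -3] -> [0, 3, -24, 24, -3]
Stage 6 (AMPLIFY -1): 0*-1=0, 3*-1=-3, -24*-1=24, 24*-1=-24, -3*-1=3 -> [0, -3, 24, -24, 3]
Output sum: 0

Answer: 0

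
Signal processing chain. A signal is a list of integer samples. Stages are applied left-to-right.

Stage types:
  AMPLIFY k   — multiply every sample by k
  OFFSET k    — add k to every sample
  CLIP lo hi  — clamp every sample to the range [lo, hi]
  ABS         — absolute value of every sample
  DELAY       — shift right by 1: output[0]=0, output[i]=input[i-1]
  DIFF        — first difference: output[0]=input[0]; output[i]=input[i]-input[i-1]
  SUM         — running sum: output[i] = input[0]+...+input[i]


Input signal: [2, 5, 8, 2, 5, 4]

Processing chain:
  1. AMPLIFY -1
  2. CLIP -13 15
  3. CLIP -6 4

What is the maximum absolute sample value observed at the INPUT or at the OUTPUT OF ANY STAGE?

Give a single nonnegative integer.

Input: [2, 5, 8, 2, 5, 4] (max |s|=8)
Stage 1 (AMPLIFY -1): 2*-1=-2, 5*-1=-5, 8*-1=-8, 2*-1=-2, 5*-1=-5, 4*-1=-4 -> [-2, -5, -8, -2, -5, -4] (max |s|=8)
Stage 2 (CLIP -13 15): clip(-2,-13,15)=-2, clip(-5,-13,15)=-5, clip(-8,-13,15)=-8, clip(-2,-13,15)=-2, clip(-5,-13,15)=-5, clip(-4,-13,15)=-4 -> [-2, -5, -8, -2, -5, -4] (max |s|=8)
Stage 3 (CLIP -6 4): clip(-2,-6,4)=-2, clip(-5,-6,4)=-5, clip(-8,-6,4)=-6, clip(-2,-6,4)=-2, clip(-5,-6,4)=-5, clip(-4,-6,4)=-4 -> [-2, -5, -6, -2, -5, -4] (max |s|=6)
Overall max amplitude: 8

Answer: 8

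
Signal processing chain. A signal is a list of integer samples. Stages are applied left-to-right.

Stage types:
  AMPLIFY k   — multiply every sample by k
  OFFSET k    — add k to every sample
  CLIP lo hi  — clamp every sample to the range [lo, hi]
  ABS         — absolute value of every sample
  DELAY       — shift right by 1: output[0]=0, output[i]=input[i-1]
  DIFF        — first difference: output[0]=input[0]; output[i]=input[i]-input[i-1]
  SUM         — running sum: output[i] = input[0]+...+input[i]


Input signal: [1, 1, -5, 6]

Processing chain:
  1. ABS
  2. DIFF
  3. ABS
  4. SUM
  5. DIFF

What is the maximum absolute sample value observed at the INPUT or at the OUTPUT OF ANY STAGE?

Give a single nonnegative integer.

Input: [1, 1, -5, 6] (max |s|=6)
Stage 1 (ABS): |1|=1, |1|=1, |-5|=5, |6|=6 -> [1, 1, 5, 6] (max |s|=6)
Stage 2 (DIFF): s[0]=1, 1-1=0, 5-1=4, 6-5=1 -> [1, 0, 4, 1] (max |s|=4)
Stage 3 (ABS): |1|=1, |0|=0, |4|=4, |1|=1 -> [1, 0, 4, 1] (max |s|=4)
Stage 4 (SUM): sum[0..0]=1, sum[0..1]=1, sum[0..2]=5, sum[0..3]=6 -> [1, 1, 5, 6] (max |s|=6)
Stage 5 (DIFF): s[0]=1, 1-1=0, 5-1=4, 6-5=1 -> [1, 0, 4, 1] (max |s|=4)
Overall max amplitude: 6

Answer: 6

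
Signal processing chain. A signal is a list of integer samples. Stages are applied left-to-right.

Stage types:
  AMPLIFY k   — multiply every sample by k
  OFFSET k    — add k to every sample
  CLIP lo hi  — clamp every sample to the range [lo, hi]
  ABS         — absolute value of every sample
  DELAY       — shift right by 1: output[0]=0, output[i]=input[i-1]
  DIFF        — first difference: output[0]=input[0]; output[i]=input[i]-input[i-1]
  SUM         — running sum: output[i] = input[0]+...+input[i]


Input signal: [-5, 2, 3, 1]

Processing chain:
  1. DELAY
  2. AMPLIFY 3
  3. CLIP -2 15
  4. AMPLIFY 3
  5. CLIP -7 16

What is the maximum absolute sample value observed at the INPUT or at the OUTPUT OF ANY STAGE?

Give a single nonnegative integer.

Input: [-5, 2, 3, 1] (max |s|=5)
Stage 1 (DELAY): [0, -5, 2, 3] = [0, -5, 2, 3] -> [0, -5, 2, 3] (max |s|=5)
Stage 2 (AMPLIFY 3): 0*3=0, -5*3=-15, 2*3=6, 3*3=9 -> [0, -15, 6, 9] (max |s|=15)
Stage 3 (CLIP -2 15): clip(0,-2,15)=0, clip(-15,-2,15)=-2, clip(6,-2,15)=6, clip(9,-2,15)=9 -> [0, -2, 6, 9] (max |s|=9)
Stage 4 (AMPLIFY 3): 0*3=0, -2*3=-6, 6*3=18, 9*3=27 -> [0, -6, 18, 27] (max |s|=27)
Stage 5 (CLIP -7 16): clip(0,-7,16)=0, clip(-6,-7,16)=-6, clip(18,-7,16)=16, clip(27,-7,16)=16 -> [0, -6, 16, 16] (max |s|=16)
Overall max amplitude: 27

Answer: 27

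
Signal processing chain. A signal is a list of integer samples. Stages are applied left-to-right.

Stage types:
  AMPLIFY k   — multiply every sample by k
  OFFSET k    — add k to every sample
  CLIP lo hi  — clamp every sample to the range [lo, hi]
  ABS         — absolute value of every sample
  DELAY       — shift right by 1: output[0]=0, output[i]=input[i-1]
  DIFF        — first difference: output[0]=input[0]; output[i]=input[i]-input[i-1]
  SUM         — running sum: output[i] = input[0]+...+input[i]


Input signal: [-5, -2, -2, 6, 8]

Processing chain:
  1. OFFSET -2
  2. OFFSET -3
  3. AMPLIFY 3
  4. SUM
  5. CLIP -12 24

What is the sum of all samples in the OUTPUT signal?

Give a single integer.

Input: [-5, -2, -2, 6, 8]
Stage 1 (OFFSET -2): -5+-2=-7, -2+-2=-4, -2+-2=-4, 6+-2=4, 8+-2=6 -> [-7, -4, -4, 4, 6]
Stage 2 (OFFSET -3): -7+-3=-10, -4+-3=-7, -4+-3=-7, 4+-3=1, 6+-3=3 -> [-10, -7, -7, 1, 3]
Stage 3 (AMPLIFY 3): -10*3=-30, -7*3=-21, -7*3=-21, 1*3=3, 3*3=9 -> [-30, -21, -21, 3, 9]
Stage 4 (SUM): sum[0..0]=-30, sum[0..1]=-51, sum[0..2]=-72, sum[0..3]=-69, sum[0..4]=-60 -> [-30, -51, -72, -69, -60]
Stage 5 (CLIP -12 24): clip(-30,-12,24)=-12, clip(-51,-12,24)=-12, clip(-72,-12,24)=-12, clip(-69,-12,24)=-12, clip(-60,-12,24)=-12 -> [-12, -12, -12, -12, -12]
Output sum: -60

Answer: -60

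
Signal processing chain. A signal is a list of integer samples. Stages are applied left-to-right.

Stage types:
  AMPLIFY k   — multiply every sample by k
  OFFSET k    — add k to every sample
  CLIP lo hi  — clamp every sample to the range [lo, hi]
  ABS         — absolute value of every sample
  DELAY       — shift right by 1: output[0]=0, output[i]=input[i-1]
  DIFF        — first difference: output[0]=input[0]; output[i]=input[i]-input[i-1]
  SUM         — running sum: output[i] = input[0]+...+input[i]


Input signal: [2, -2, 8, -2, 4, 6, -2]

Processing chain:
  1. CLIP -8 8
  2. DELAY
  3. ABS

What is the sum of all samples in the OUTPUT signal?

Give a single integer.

Input: [2, -2, 8, -2, 4, 6, -2]
Stage 1 (CLIP -8 8): clip(2,-8,8)=2, clip(-2,-8,8)=-2, clip(8,-8,8)=8, clip(-2,-8,8)=-2, clip(4,-8,8)=4, clip(6,-8,8)=6, clip(-2,-8,8)=-2 -> [2, -2, 8, -2, 4, 6, -2]
Stage 2 (DELAY): [0, 2, -2, 8, -2, 4, 6] = [0, 2, -2, 8, -2, 4, 6] -> [0, 2, -2, 8, -2, 4, 6]
Stage 3 (ABS): |0|=0, |2|=2, |-2|=2, |8|=8, |-2|=2, |4|=4, |6|=6 -> [0, 2, 2, 8, 2, 4, 6]
Output sum: 24

Answer: 24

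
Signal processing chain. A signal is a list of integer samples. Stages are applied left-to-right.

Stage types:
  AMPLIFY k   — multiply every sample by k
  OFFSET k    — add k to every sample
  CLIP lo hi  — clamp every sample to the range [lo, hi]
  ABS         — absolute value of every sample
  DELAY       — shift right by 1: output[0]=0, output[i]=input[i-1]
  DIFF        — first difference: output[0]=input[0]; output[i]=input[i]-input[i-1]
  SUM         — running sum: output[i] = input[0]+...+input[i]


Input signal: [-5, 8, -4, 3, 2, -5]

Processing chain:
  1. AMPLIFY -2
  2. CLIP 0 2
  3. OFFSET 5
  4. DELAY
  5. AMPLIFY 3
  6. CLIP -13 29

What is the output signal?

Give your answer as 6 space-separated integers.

Input: [-5, 8, -4, 3, 2, -5]
Stage 1 (AMPLIFY -2): -5*-2=10, 8*-2=-16, -4*-2=8, 3*-2=-6, 2*-2=-4, -5*-2=10 -> [10, -16, 8, -6, -4, 10]
Stage 2 (CLIP 0 2): clip(10,0,2)=2, clip(-16,0,2)=0, clip(8,0,2)=2, clip(-6,0,2)=0, clip(-4,0,2)=0, clip(10,0,2)=2 -> [2, 0, 2, 0, 0, 2]
Stage 3 (OFFSET 5): 2+5=7, 0+5=5, 2+5=7, 0+5=5, 0+5=5, 2+5=7 -> [7, 5, 7, 5, 5, 7]
Stage 4 (DELAY): [0, 7, 5, 7, 5, 5] = [0, 7, 5, 7, 5, 5] -> [0, 7, 5, 7, 5, 5]
Stage 5 (AMPLIFY 3): 0*3=0, 7*3=21, 5*3=15, 7*3=21, 5*3=15, 5*3=15 -> [0, 21, 15, 21, 15, 15]
Stage 6 (CLIP -13 29): clip(0,-13,29)=0, clip(21,-13,29)=21, clip(15,-13,29)=15, clip(21,-13,29)=21, clip(15,-13,29)=15, clip(15,-13,29)=15 -> [0, 21, 15, 21, 15, 15]

Answer: 0 21 15 21 15 15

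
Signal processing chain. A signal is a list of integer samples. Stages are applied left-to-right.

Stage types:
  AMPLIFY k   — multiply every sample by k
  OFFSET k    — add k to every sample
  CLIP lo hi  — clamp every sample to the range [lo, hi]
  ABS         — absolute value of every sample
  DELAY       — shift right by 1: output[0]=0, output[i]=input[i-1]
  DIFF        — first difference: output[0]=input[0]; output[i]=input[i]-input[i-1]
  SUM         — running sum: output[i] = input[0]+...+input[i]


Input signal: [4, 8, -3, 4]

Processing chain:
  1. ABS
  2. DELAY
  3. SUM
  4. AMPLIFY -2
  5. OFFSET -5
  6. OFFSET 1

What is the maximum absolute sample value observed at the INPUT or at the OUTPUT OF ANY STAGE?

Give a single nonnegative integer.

Input: [4, 8, -3, 4] (max |s|=8)
Stage 1 (ABS): |4|=4, |8|=8, |-3|=3, |4|=4 -> [4, 8, 3, 4] (max |s|=8)
Stage 2 (DELAY): [0, 4, 8, 3] = [0, 4, 8, 3] -> [0, 4, 8, 3] (max |s|=8)
Stage 3 (SUM): sum[0..0]=0, sum[0..1]=4, sum[0..2]=12, sum[0..3]=15 -> [0, 4, 12, 15] (max |s|=15)
Stage 4 (AMPLIFY -2): 0*-2=0, 4*-2=-8, 12*-2=-24, 15*-2=-30 -> [0, -8, -24, -30] (max |s|=30)
Stage 5 (OFFSET -5): 0+-5=-5, -8+-5=-13, -24+-5=-29, -30+-5=-35 -> [-5, -13, -29, -35] (max |s|=35)
Stage 6 (OFFSET 1): -5+1=-4, -13+1=-12, -29+1=-28, -35+1=-34 -> [-4, -12, -28, -34] (max |s|=34)
Overall max amplitude: 35

Answer: 35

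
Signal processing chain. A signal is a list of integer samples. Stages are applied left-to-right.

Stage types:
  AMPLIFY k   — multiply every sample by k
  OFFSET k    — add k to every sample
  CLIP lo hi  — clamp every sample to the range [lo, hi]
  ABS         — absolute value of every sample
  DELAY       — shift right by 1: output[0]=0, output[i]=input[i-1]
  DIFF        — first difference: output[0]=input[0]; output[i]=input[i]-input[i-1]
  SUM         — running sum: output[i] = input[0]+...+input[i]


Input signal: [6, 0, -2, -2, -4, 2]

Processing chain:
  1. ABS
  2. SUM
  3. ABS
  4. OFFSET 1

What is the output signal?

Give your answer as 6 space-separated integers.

Answer: 7 7 9 11 15 17

Derivation:
Input: [6, 0, -2, -2, -4, 2]
Stage 1 (ABS): |6|=6, |0|=0, |-2|=2, |-2|=2, |-4|=4, |2|=2 -> [6, 0, 2, 2, 4, 2]
Stage 2 (SUM): sum[0..0]=6, sum[0..1]=6, sum[0..2]=8, sum[0..3]=10, sum[0..4]=14, sum[0..5]=16 -> [6, 6, 8, 10, 14, 16]
Stage 3 (ABS): |6|=6, |6|=6, |8|=8, |10|=10, |14|=14, |16|=16 -> [6, 6, 8, 10, 14, 16]
Stage 4 (OFFSET 1): 6+1=7, 6+1=7, 8+1=9, 10+1=11, 14+1=15, 16+1=17 -> [7, 7, 9, 11, 15, 17]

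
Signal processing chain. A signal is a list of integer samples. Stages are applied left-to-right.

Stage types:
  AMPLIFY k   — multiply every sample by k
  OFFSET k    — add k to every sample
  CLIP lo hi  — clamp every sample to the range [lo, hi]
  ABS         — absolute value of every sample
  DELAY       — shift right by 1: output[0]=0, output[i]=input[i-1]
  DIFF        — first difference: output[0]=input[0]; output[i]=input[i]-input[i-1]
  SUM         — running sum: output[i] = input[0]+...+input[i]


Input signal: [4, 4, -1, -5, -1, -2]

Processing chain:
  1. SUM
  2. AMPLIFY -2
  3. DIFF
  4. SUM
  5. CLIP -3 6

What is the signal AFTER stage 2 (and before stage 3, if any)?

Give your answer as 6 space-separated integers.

Answer: -8 -16 -14 -4 -2 2

Derivation:
Input: [4, 4, -1, -5, -1, -2]
Stage 1 (SUM): sum[0..0]=4, sum[0..1]=8, sum[0..2]=7, sum[0..3]=2, sum[0..4]=1, sum[0..5]=-1 -> [4, 8, 7, 2, 1, -1]
Stage 2 (AMPLIFY -2): 4*-2=-8, 8*-2=-16, 7*-2=-14, 2*-2=-4, 1*-2=-2, -1*-2=2 -> [-8, -16, -14, -4, -2, 2]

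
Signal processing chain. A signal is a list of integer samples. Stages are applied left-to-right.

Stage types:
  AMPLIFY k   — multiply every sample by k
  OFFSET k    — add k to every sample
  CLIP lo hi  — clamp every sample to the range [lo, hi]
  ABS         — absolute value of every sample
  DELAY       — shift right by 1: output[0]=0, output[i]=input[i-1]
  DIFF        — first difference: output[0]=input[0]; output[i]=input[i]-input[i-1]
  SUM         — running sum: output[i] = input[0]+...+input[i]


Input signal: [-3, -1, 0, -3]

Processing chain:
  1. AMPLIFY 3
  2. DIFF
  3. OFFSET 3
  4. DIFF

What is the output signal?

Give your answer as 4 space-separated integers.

Input: [-3, -1, 0, -3]
Stage 1 (AMPLIFY 3): -3*3=-9, -1*3=-3, 0*3=0, -3*3=-9 -> [-9, -3, 0, -9]
Stage 2 (DIFF): s[0]=-9, -3--9=6, 0--3=3, -9-0=-9 -> [-9, 6, 3, -9]
Stage 3 (OFFSET 3): -9+3=-6, 6+3=9, 3+3=6, -9+3=-6 -> [-6, 9, 6, -6]
Stage 4 (DIFF): s[0]=-6, 9--6=15, 6-9=-3, -6-6=-12 -> [-6, 15, -3, -12]

Answer: -6 15 -3 -12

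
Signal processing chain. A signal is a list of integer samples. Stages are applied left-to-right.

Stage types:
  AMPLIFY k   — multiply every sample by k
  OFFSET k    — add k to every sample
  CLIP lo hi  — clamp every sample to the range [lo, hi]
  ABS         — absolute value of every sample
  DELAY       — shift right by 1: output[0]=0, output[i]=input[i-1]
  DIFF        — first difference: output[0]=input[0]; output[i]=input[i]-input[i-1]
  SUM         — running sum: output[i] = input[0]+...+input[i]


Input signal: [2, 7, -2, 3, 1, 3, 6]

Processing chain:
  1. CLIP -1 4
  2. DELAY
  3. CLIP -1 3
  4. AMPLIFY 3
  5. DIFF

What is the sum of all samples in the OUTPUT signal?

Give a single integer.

Answer: 9

Derivation:
Input: [2, 7, -2, 3, 1, 3, 6]
Stage 1 (CLIP -1 4): clip(2,-1,4)=2, clip(7,-1,4)=4, clip(-2,-1,4)=-1, clip(3,-1,4)=3, clip(1,-1,4)=1, clip(3,-1,4)=3, clip(6,-1,4)=4 -> [2, 4, -1, 3, 1, 3, 4]
Stage 2 (DELAY): [0, 2, 4, -1, 3, 1, 3] = [0, 2, 4, -1, 3, 1, 3] -> [0, 2, 4, -1, 3, 1, 3]
Stage 3 (CLIP -1 3): clip(0,-1,3)=0, clip(2,-1,3)=2, clip(4,-1,3)=3, clip(-1,-1,3)=-1, clip(3,-1,3)=3, clip(1,-1,3)=1, clip(3,-1,3)=3 -> [0, 2, 3, -1, 3, 1, 3]
Stage 4 (AMPLIFY 3): 0*3=0, 2*3=6, 3*3=9, -1*3=-3, 3*3=9, 1*3=3, 3*3=9 -> [0, 6, 9, -3, 9, 3, 9]
Stage 5 (DIFF): s[0]=0, 6-0=6, 9-6=3, -3-9=-12, 9--3=12, 3-9=-6, 9-3=6 -> [0, 6, 3, -12, 12, -6, 6]
Output sum: 9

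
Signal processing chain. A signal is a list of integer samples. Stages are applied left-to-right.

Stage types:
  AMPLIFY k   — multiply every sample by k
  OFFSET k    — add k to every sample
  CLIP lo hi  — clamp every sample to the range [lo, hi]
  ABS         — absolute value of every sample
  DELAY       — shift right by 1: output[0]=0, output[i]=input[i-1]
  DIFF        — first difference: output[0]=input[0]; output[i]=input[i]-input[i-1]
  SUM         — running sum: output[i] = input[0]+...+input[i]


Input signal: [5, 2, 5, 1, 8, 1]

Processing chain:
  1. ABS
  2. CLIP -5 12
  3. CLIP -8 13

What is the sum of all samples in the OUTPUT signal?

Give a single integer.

Input: [5, 2, 5, 1, 8, 1]
Stage 1 (ABS): |5|=5, |2|=2, |5|=5, |1|=1, |8|=8, |1|=1 -> [5, 2, 5, 1, 8, 1]
Stage 2 (CLIP -5 12): clip(5,-5,12)=5, clip(2,-5,12)=2, clip(5,-5,12)=5, clip(1,-5,12)=1, clip(8,-5,12)=8, clip(1,-5,12)=1 -> [5, 2, 5, 1, 8, 1]
Stage 3 (CLIP -8 13): clip(5,-8,13)=5, clip(2,-8,13)=2, clip(5,-8,13)=5, clip(1,-8,13)=1, clip(8,-8,13)=8, clip(1,-8,13)=1 -> [5, 2, 5, 1, 8, 1]
Output sum: 22

Answer: 22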